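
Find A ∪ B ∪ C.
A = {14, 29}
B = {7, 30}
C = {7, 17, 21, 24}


A ∪ B = {7, 14, 29, 30}
(A ∪ B) ∪ C = {7, 14, 17, 21, 24, 29, 30}

A ∪ B ∪ C = {7, 14, 17, 21, 24, 29, 30}


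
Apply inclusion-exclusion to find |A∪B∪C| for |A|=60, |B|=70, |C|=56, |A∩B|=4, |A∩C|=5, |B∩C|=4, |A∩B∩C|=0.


|A∪B∪C| = |A|+|B|+|C| - |A∩B|-|A∩C|-|B∩C| + |A∩B∩C|
= 60+70+56 - 4-5-4 + 0
= 186 - 13 + 0
= 173

|A ∪ B ∪ C| = 173


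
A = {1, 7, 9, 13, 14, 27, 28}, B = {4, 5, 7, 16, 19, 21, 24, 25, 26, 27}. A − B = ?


A \ B = elements in A but not in B
A = {1, 7, 9, 13, 14, 27, 28}
B = {4, 5, 7, 16, 19, 21, 24, 25, 26, 27}
Remove from A any elements in B
A \ B = {1, 9, 13, 14, 28}

A \ B = {1, 9, 13, 14, 28}


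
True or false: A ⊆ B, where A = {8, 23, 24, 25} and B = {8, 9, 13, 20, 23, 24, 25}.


A ⊆ B means every element of A is in B.
All elements of A are in B.
So A ⊆ B.

Yes, A ⊆ B


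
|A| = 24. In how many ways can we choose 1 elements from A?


C(n,k) = n! / (k!(n-k)!)
C(24,1) = 24! / (1!23!)
= 24

C(24,1) = 24


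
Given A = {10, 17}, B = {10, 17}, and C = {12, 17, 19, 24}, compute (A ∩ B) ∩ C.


A ∩ B = {10, 17}
(A ∩ B) ∩ C = {17}

A ∩ B ∩ C = {17}


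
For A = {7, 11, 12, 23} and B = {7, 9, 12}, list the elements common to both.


A ∩ B = elements in both A and B
A = {7, 11, 12, 23}
B = {7, 9, 12}
A ∩ B = {7, 12}

A ∩ B = {7, 12}


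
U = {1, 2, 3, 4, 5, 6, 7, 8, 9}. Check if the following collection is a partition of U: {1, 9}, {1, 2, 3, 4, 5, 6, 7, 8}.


A partition requires: (1) non-empty parts, (2) pairwise disjoint, (3) union = U
Parts: {1, 9}, {1, 2, 3, 4, 5, 6, 7, 8}
Union of parts: {1, 2, 3, 4, 5, 6, 7, 8, 9}
U = {1, 2, 3, 4, 5, 6, 7, 8, 9}
All non-empty? True
Pairwise disjoint? False
Covers U? True

No, not a valid partition


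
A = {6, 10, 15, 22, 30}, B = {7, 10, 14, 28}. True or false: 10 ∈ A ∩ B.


A = {6, 10, 15, 22, 30}, B = {7, 10, 14, 28}
A ∩ B = elements in both A and B
A ∩ B = {10}
Checking if 10 ∈ A ∩ B
10 is in A ∩ B → True

10 ∈ A ∩ B


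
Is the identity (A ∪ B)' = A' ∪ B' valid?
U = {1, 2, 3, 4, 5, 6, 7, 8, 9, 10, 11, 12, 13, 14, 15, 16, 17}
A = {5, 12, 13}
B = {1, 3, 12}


LHS: A ∪ B = {1, 3, 5, 12, 13}
(A ∪ B)' = U \ (A ∪ B) = {2, 4, 6, 7, 8, 9, 10, 11, 14, 15, 16, 17}
A' = {1, 2, 3, 4, 6, 7, 8, 9, 10, 11, 14, 15, 16, 17}, B' = {2, 4, 5, 6, 7, 8, 9, 10, 11, 13, 14, 15, 16, 17}
Claimed RHS: A' ∪ B' = {1, 2, 3, 4, 5, 6, 7, 8, 9, 10, 11, 13, 14, 15, 16, 17}
Identity is INVALID: LHS = {2, 4, 6, 7, 8, 9, 10, 11, 14, 15, 16, 17} but the RHS claimed here equals {1, 2, 3, 4, 5, 6, 7, 8, 9, 10, 11, 13, 14, 15, 16, 17}. The correct form is (A ∪ B)' = A' ∩ B'.

Identity is invalid: (A ∪ B)' = {2, 4, 6, 7, 8, 9, 10, 11, 14, 15, 16, 17} but A' ∪ B' = {1, 2, 3, 4, 5, 6, 7, 8, 9, 10, 11, 13, 14, 15, 16, 17}. The correct De Morgan law is (A ∪ B)' = A' ∩ B'.


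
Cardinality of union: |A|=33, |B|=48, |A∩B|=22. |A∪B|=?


|A ∪ B| = |A| + |B| - |A ∩ B|
= 33 + 48 - 22
= 59

|A ∪ B| = 59


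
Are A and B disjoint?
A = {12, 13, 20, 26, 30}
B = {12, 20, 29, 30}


Disjoint means A ∩ B = ∅.
A ∩ B = {12, 20, 30}
A ∩ B ≠ ∅, so A and B are NOT disjoint.

No, A and B are not disjoint (A ∩ B = {12, 20, 30})


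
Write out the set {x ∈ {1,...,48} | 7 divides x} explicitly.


Checking each candidate:
Condition: multiples of 7 in {1,...,48}
Result = {7, 14, 21, 28, 35, 42}

{7, 14, 21, 28, 35, 42}


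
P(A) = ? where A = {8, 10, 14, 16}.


|A| = 4, so |P(A)| = 2^4 = 16
Enumerate subsets by cardinality (0 to 4):
∅, {8}, {10}, {14}, {16}, {8, 10}, {8, 14}, {8, 16}, {10, 14}, {10, 16}, {14, 16}, {8, 10, 14}, {8, 10, 16}, {8, 14, 16}, {10, 14, 16}, {8, 10, 14, 16}

P(A) has 16 subsets: ∅, {8}, {10}, {14}, {16}, {8, 10}, {8, 14}, {8, 16}, {10, 14}, {10, 16}, {14, 16}, {8, 10, 14}, {8, 10, 16}, {8, 14, 16}, {10, 14, 16}, {8, 10, 14, 16}


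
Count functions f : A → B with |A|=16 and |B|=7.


Each of |A| = 16 inputs maps to any of |B| = 7 outputs.
# functions = |B|^|A| = 7^16
= 33232930569601

Number of functions = 33232930569601


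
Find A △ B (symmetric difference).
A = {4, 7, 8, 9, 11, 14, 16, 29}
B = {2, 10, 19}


A △ B = (A \ B) ∪ (B \ A) = elements in exactly one of A or B
A \ B = {4, 7, 8, 9, 11, 14, 16, 29}
B \ A = {2, 10, 19}
A △ B = {2, 4, 7, 8, 9, 10, 11, 14, 16, 19, 29}

A △ B = {2, 4, 7, 8, 9, 10, 11, 14, 16, 19, 29}


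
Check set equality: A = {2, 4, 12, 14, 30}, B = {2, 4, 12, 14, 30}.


Two sets are equal iff they have exactly the same elements.
A = {2, 4, 12, 14, 30}
B = {2, 4, 12, 14, 30}
Same elements → A = B

Yes, A = B


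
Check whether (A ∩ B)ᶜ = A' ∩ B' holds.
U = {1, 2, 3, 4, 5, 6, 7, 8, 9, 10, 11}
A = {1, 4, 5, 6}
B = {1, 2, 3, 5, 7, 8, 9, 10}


LHS: A ∩ B = {1, 5}
(A ∩ B)' = U \ (A ∩ B) = {2, 3, 4, 6, 7, 8, 9, 10, 11}
A' = {2, 3, 7, 8, 9, 10, 11}, B' = {4, 6, 11}
Claimed RHS: A' ∩ B' = {11}
Identity is INVALID: LHS = {2, 3, 4, 6, 7, 8, 9, 10, 11} but the RHS claimed here equals {11}. The correct form is (A ∩ B)' = A' ∪ B'.

Identity is invalid: (A ∩ B)' = {2, 3, 4, 6, 7, 8, 9, 10, 11} but A' ∩ B' = {11}. The correct De Morgan law is (A ∩ B)' = A' ∪ B'.


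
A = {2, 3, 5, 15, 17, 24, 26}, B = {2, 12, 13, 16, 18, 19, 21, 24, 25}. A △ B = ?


A △ B = (A \ B) ∪ (B \ A) = elements in exactly one of A or B
A \ B = {3, 5, 15, 17, 26}
B \ A = {12, 13, 16, 18, 19, 21, 25}
A △ B = {3, 5, 12, 13, 15, 16, 17, 18, 19, 21, 25, 26}

A △ B = {3, 5, 12, 13, 15, 16, 17, 18, 19, 21, 25, 26}


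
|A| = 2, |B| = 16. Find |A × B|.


|A × B| = |A| × |B|
= 2 × 16
= 32

|A × B| = 32


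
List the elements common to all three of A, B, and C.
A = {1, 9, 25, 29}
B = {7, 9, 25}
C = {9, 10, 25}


A ∩ B = {9, 25}
(A ∩ B) ∩ C = {9, 25}

A ∩ B ∩ C = {9, 25}


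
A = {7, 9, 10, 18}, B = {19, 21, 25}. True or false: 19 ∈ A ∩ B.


A = {7, 9, 10, 18}, B = {19, 21, 25}
A ∩ B = elements in both A and B
A ∩ B = ∅
Checking if 19 ∈ A ∩ B
19 is not in A ∩ B → False

19 ∉ A ∩ B


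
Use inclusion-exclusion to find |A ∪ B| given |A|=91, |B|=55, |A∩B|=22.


|A ∪ B| = |A| + |B| - |A ∩ B|
= 91 + 55 - 22
= 124

|A ∪ B| = 124


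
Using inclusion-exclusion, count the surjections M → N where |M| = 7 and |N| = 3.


n = |M| = 7, k = |N| = 3. Surjections via inclusion-exclusion:
S(n,k) = Σ(-1)^i × C(k,i) × (k-i)^n, i=0 to k
i=0: (-1)^0×C(3,0)×3^7 = 2187
i=1: (-1)^1×C(3,1)×2^7 = -384
i=2: (-1)^2×C(3,2)×1^7 = 3
i=3: (-1)^3×C(3,3)×0^7 = 0
Total = 1806

Number of surjections = 1806


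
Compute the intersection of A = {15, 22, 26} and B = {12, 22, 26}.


A ∩ B = elements in both A and B
A = {15, 22, 26}
B = {12, 22, 26}
A ∩ B = {22, 26}

A ∩ B = {22, 26}


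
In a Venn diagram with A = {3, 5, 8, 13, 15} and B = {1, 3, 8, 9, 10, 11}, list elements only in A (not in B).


A = {3, 5, 8, 13, 15}
B = {1, 3, 8, 9, 10, 11}
Region: only in A (not in B)
Elements: {5, 13, 15}

Elements only in A (not in B): {5, 13, 15}


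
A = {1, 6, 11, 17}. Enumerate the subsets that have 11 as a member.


A subset of A contains 11 iff the remaining 3 elements form any subset of A \ {11}.
Count: 2^(n-1) = 2^3 = 8
Subsets containing 11: {11}, {1, 11}, {6, 11}, {11, 17}, {1, 6, 11}, {1, 11, 17}, {6, 11, 17}, {1, 6, 11, 17}

Subsets containing 11 (8 total): {11}, {1, 11}, {6, 11}, {11, 17}, {1, 6, 11}, {1, 11, 17}, {6, 11, 17}, {1, 6, 11, 17}


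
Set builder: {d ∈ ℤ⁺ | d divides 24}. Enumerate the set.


Checking each candidate:
Condition: positive divisors of 24
Result = {1, 2, 3, 4, 6, 8, 12, 24}

{1, 2, 3, 4, 6, 8, 12, 24}


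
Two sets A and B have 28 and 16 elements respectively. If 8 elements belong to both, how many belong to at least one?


|A ∪ B| = |A| + |B| - |A ∩ B|
= 28 + 16 - 8
= 36

|A ∪ B| = 36


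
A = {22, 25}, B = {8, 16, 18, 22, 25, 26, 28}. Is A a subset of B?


A ⊆ B means every element of A is in B.
All elements of A are in B.
So A ⊆ B.

Yes, A ⊆ B


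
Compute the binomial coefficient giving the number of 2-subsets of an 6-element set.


C(n,k) = n! / (k!(n-k)!)
C(6,2) = 6! / (2!4!)
= 15

C(6,2) = 15


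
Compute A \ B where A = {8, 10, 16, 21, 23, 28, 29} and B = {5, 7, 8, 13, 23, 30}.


A \ B = elements in A but not in B
A = {8, 10, 16, 21, 23, 28, 29}
B = {5, 7, 8, 13, 23, 30}
Remove from A any elements in B
A \ B = {10, 16, 21, 28, 29}

A \ B = {10, 16, 21, 28, 29}


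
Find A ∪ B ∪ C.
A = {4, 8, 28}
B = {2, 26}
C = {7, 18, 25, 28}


A ∪ B = {2, 4, 8, 26, 28}
(A ∪ B) ∪ C = {2, 4, 7, 8, 18, 25, 26, 28}

A ∪ B ∪ C = {2, 4, 7, 8, 18, 25, 26, 28}


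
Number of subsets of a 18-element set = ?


Number of subsets = 2^n
= 2^18
= 262144

|P(A)| = 262144


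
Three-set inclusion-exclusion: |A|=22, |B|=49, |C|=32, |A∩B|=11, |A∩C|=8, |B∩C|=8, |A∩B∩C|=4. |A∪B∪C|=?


|A∪B∪C| = |A|+|B|+|C| - |A∩B|-|A∩C|-|B∩C| + |A∩B∩C|
= 22+49+32 - 11-8-8 + 4
= 103 - 27 + 4
= 80

|A ∪ B ∪ C| = 80


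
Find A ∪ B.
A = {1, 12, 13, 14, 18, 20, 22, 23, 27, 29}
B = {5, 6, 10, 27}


A ∪ B = all elements in A or B (or both)
A = {1, 12, 13, 14, 18, 20, 22, 23, 27, 29}
B = {5, 6, 10, 27}
A ∪ B = {1, 5, 6, 10, 12, 13, 14, 18, 20, 22, 23, 27, 29}

A ∪ B = {1, 5, 6, 10, 12, 13, 14, 18, 20, 22, 23, 27, 29}


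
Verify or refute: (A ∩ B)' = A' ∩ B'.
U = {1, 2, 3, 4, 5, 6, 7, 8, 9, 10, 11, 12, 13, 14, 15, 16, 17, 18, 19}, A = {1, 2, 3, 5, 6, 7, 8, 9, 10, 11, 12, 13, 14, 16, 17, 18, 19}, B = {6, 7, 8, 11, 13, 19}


LHS: A ∩ B = {6, 7, 8, 11, 13, 19}
(A ∩ B)' = U \ (A ∩ B) = {1, 2, 3, 4, 5, 9, 10, 12, 14, 15, 16, 17, 18}
A' = {4, 15}, B' = {1, 2, 3, 4, 5, 9, 10, 12, 14, 15, 16, 17, 18}
Claimed RHS: A' ∩ B' = {4, 15}
Identity is INVALID: LHS = {1, 2, 3, 4, 5, 9, 10, 12, 14, 15, 16, 17, 18} but the RHS claimed here equals {4, 15}. The correct form is (A ∩ B)' = A' ∪ B'.

Identity is invalid: (A ∩ B)' = {1, 2, 3, 4, 5, 9, 10, 12, 14, 15, 16, 17, 18} but A' ∩ B' = {4, 15}. The correct De Morgan law is (A ∩ B)' = A' ∪ B'.


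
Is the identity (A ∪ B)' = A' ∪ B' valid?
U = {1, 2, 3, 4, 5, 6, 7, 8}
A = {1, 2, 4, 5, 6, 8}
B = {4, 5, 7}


LHS: A ∪ B = {1, 2, 4, 5, 6, 7, 8}
(A ∪ B)' = U \ (A ∪ B) = {3}
A' = {3, 7}, B' = {1, 2, 3, 6, 8}
Claimed RHS: A' ∪ B' = {1, 2, 3, 6, 7, 8}
Identity is INVALID: LHS = {3} but the RHS claimed here equals {1, 2, 3, 6, 7, 8}. The correct form is (A ∪ B)' = A' ∩ B'.

Identity is invalid: (A ∪ B)' = {3} but A' ∪ B' = {1, 2, 3, 6, 7, 8}. The correct De Morgan law is (A ∪ B)' = A' ∩ B'.


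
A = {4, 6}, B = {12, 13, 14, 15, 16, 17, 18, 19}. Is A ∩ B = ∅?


Disjoint means A ∩ B = ∅.
A ∩ B = ∅
A ∩ B = ∅, so A and B are disjoint.

Yes, A and B are disjoint


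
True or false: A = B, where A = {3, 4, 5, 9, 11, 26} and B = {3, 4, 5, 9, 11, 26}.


Two sets are equal iff they have exactly the same elements.
A = {3, 4, 5, 9, 11, 26}
B = {3, 4, 5, 9, 11, 26}
Same elements → A = B

Yes, A = B


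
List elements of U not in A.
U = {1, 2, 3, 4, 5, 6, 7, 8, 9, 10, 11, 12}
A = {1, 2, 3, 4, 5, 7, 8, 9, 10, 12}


Aᶜ = U \ A = elements in U but not in A
U = {1, 2, 3, 4, 5, 6, 7, 8, 9, 10, 11, 12}
A = {1, 2, 3, 4, 5, 7, 8, 9, 10, 12}
Aᶜ = {6, 11}

Aᶜ = {6, 11}


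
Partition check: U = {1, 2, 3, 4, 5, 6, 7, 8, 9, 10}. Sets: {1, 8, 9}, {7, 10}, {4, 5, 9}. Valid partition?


A partition requires: (1) non-empty parts, (2) pairwise disjoint, (3) union = U
Parts: {1, 8, 9}, {7, 10}, {4, 5, 9}
Union of parts: {1, 4, 5, 7, 8, 9, 10}
U = {1, 2, 3, 4, 5, 6, 7, 8, 9, 10}
All non-empty? True
Pairwise disjoint? False
Covers U? False

No, not a valid partition


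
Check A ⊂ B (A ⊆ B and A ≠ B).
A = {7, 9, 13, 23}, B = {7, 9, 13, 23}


A ⊂ B requires: A ⊆ B AND A ≠ B.
A ⊆ B? Yes
A = B? Yes
A = B, so A is not a PROPER subset.

No, A is not a proper subset of B


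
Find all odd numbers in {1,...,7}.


Checking each candidate:
Condition: odd numbers in {1,...,7}
Result = {1, 3, 5, 7}

{1, 3, 5, 7}


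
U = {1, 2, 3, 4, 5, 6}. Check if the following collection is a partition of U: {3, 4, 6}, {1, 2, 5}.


A partition requires: (1) non-empty parts, (2) pairwise disjoint, (3) union = U
Parts: {3, 4, 6}, {1, 2, 5}
Union of parts: {1, 2, 3, 4, 5, 6}
U = {1, 2, 3, 4, 5, 6}
All non-empty? True
Pairwise disjoint? True
Covers U? True

Yes, valid partition


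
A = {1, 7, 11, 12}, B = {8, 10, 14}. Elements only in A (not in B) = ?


A = {1, 7, 11, 12}
B = {8, 10, 14}
Region: only in A (not in B)
Elements: {1, 7, 11, 12}

Elements only in A (not in B): {1, 7, 11, 12}


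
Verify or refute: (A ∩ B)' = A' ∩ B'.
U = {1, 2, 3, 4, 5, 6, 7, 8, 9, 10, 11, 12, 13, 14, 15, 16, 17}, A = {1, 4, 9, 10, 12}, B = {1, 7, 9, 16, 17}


LHS: A ∩ B = {1, 9}
(A ∩ B)' = U \ (A ∩ B) = {2, 3, 4, 5, 6, 7, 8, 10, 11, 12, 13, 14, 15, 16, 17}
A' = {2, 3, 5, 6, 7, 8, 11, 13, 14, 15, 16, 17}, B' = {2, 3, 4, 5, 6, 8, 10, 11, 12, 13, 14, 15}
Claimed RHS: A' ∩ B' = {2, 3, 5, 6, 8, 11, 13, 14, 15}
Identity is INVALID: LHS = {2, 3, 4, 5, 6, 7, 8, 10, 11, 12, 13, 14, 15, 16, 17} but the RHS claimed here equals {2, 3, 5, 6, 8, 11, 13, 14, 15}. The correct form is (A ∩ B)' = A' ∪ B'.

Identity is invalid: (A ∩ B)' = {2, 3, 4, 5, 6, 7, 8, 10, 11, 12, 13, 14, 15, 16, 17} but A' ∩ B' = {2, 3, 5, 6, 8, 11, 13, 14, 15}. The correct De Morgan law is (A ∩ B)' = A' ∪ B'.


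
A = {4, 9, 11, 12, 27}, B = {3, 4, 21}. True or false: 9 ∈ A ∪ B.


A = {4, 9, 11, 12, 27}, B = {3, 4, 21}
A ∪ B = all elements in A or B
A ∪ B = {3, 4, 9, 11, 12, 21, 27}
Checking if 9 ∈ A ∪ B
9 is in A ∪ B → True

9 ∈ A ∪ B


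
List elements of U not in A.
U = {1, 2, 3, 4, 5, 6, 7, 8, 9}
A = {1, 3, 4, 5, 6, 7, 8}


Aᶜ = U \ A = elements in U but not in A
U = {1, 2, 3, 4, 5, 6, 7, 8, 9}
A = {1, 3, 4, 5, 6, 7, 8}
Aᶜ = {2, 9}

Aᶜ = {2, 9}


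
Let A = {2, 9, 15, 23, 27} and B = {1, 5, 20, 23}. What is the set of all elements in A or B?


A ∪ B = all elements in A or B (or both)
A = {2, 9, 15, 23, 27}
B = {1, 5, 20, 23}
A ∪ B = {1, 2, 5, 9, 15, 20, 23, 27}

A ∪ B = {1, 2, 5, 9, 15, 20, 23, 27}


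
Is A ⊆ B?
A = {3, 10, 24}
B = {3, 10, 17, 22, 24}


A ⊆ B means every element of A is in B.
All elements of A are in B.
So A ⊆ B.

Yes, A ⊆ B


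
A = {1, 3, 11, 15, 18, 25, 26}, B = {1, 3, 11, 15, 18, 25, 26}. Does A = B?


Two sets are equal iff they have exactly the same elements.
A = {1, 3, 11, 15, 18, 25, 26}
B = {1, 3, 11, 15, 18, 25, 26}
Same elements → A = B

Yes, A = B


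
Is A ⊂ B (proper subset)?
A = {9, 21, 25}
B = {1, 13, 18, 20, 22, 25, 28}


A ⊂ B requires: A ⊆ B AND A ≠ B.
A ⊆ B? No
A ⊄ B, so A is not a proper subset.

No, A is not a proper subset of B


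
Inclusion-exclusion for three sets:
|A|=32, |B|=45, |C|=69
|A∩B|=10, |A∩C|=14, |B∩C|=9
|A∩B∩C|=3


|A∪B∪C| = |A|+|B|+|C| - |A∩B|-|A∩C|-|B∩C| + |A∩B∩C|
= 32+45+69 - 10-14-9 + 3
= 146 - 33 + 3
= 116

|A ∪ B ∪ C| = 116


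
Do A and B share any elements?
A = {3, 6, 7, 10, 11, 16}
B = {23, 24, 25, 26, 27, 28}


Disjoint means A ∩ B = ∅.
A ∩ B = ∅
A ∩ B = ∅, so A and B are disjoint.

No — A and B share no elements (A ∩ B = ∅), so they are disjoint


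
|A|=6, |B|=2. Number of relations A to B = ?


A relation from A to B is any subset of A × B.
|A × B| = 6 × 2 = 12
# relations = 2^|A × B| = 2^12 = 4096

Number of relations = 4096


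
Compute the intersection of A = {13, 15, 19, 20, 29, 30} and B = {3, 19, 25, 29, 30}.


A ∩ B = elements in both A and B
A = {13, 15, 19, 20, 29, 30}
B = {3, 19, 25, 29, 30}
A ∩ B = {19, 29, 30}

A ∩ B = {19, 29, 30}


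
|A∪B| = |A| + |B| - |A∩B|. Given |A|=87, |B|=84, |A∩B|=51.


|A ∪ B| = |A| + |B| - |A ∩ B|
= 87 + 84 - 51
= 120

|A ∪ B| = 120


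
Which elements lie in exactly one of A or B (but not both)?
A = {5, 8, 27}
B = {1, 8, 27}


A △ B = (A \ B) ∪ (B \ A) = elements in exactly one of A or B
A \ B = {5}
B \ A = {1}
A △ B = {1, 5}

A △ B = {1, 5}


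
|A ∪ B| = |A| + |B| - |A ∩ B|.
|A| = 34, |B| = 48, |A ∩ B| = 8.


|A ∪ B| = |A| + |B| - |A ∩ B|
= 34 + 48 - 8
= 74

|A ∪ B| = 74


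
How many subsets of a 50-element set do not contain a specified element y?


Subsets of A avoiding y are subsets of A \ {y}, which has 49 elements.
Count = 2^(n-1) = 2^49
= 562949953421312

Number of subsets avoiding y = 562949953421312


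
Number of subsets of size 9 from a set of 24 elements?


C(n,k) = n! / (k!(n-k)!)
C(24,9) = 24! / (9!15!)
= 1307504

C(24,9) = 1307504


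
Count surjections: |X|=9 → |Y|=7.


n = |X| = 9, k = |Y| = 7. Surjections via inclusion-exclusion:
S(n,k) = Σ(-1)^i × C(k,i) × (k-i)^n, i=0 to k
i=0: (-1)^0×C(7,0)×7^9 = 40353607
i=1: (-1)^1×C(7,1)×6^9 = -70543872
i=2: (-1)^2×C(7,2)×5^9 = 41015625
i=3: (-1)^3×C(7,3)×4^9 = -9175040
i=4: (-1)^4×C(7,4)×3^9 = 688905
i=5: (-1)^5×C(7,5)×2^9 = -10752
i=6: (-1)^6×C(7,6)×1^9 = 7
i=7: (-1)^7×C(7,7)×0^9 = 0
Total = 2328480

Number of surjections = 2328480


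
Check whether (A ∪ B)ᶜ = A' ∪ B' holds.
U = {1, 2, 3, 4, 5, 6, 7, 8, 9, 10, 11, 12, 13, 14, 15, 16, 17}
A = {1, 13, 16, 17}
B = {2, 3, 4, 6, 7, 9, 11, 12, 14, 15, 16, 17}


LHS: A ∪ B = {1, 2, 3, 4, 6, 7, 9, 11, 12, 13, 14, 15, 16, 17}
(A ∪ B)' = U \ (A ∪ B) = {5, 8, 10}
A' = {2, 3, 4, 5, 6, 7, 8, 9, 10, 11, 12, 14, 15}, B' = {1, 5, 8, 10, 13}
Claimed RHS: A' ∪ B' = {1, 2, 3, 4, 5, 6, 7, 8, 9, 10, 11, 12, 13, 14, 15}
Identity is INVALID: LHS = {5, 8, 10} but the RHS claimed here equals {1, 2, 3, 4, 5, 6, 7, 8, 9, 10, 11, 12, 13, 14, 15}. The correct form is (A ∪ B)' = A' ∩ B'.

Identity is invalid: (A ∪ B)' = {5, 8, 10} but A' ∪ B' = {1, 2, 3, 4, 5, 6, 7, 8, 9, 10, 11, 12, 13, 14, 15}. The correct De Morgan law is (A ∪ B)' = A' ∩ B'.


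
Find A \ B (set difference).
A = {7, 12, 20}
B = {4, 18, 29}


A \ B = elements in A but not in B
A = {7, 12, 20}
B = {4, 18, 29}
Remove from A any elements in B
A \ B = {7, 12, 20}

A \ B = {7, 12, 20}


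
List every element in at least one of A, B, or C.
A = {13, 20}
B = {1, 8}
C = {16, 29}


A ∪ B = {1, 8, 13, 20}
(A ∪ B) ∪ C = {1, 8, 13, 16, 20, 29}

A ∪ B ∪ C = {1, 8, 13, 16, 20, 29}


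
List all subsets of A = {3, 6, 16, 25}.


|A| = 4, so |P(A)| = 2^4 = 16
Enumerate subsets by cardinality (0 to 4):
∅, {3}, {6}, {16}, {25}, {3, 6}, {3, 16}, {3, 25}, {6, 16}, {6, 25}, {16, 25}, {3, 6, 16}, {3, 6, 25}, {3, 16, 25}, {6, 16, 25}, {3, 6, 16, 25}

P(A) has 16 subsets: ∅, {3}, {6}, {16}, {25}, {3, 6}, {3, 16}, {3, 25}, {6, 16}, {6, 25}, {16, 25}, {3, 6, 16}, {3, 6, 25}, {3, 16, 25}, {6, 16, 25}, {3, 6, 16, 25}


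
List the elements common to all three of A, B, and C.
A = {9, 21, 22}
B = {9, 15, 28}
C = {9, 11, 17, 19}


A ∩ B = {9}
(A ∩ B) ∩ C = {9}

A ∩ B ∩ C = {9}


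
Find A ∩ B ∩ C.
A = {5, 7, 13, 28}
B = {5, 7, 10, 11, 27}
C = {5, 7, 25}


A ∩ B = {5, 7}
(A ∩ B) ∩ C = {5, 7}

A ∩ B ∩ C = {5, 7}


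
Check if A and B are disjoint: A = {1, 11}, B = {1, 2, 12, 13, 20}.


Disjoint means A ∩ B = ∅.
A ∩ B = {1}
A ∩ B ≠ ∅, so A and B are NOT disjoint.

No, A and B are not disjoint (A ∩ B = {1})


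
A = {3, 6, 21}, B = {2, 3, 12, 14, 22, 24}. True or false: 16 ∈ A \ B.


A = {3, 6, 21}, B = {2, 3, 12, 14, 22, 24}
A \ B = elements in A but not in B
A \ B = {6, 21}
Checking if 16 ∈ A \ B
16 is not in A \ B → False

16 ∉ A \ B


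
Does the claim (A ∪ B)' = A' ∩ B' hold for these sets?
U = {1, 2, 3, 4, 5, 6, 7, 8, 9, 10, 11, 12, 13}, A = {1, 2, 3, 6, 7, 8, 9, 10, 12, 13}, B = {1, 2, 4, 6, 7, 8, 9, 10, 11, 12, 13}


LHS: A ∪ B = {1, 2, 3, 4, 6, 7, 8, 9, 10, 11, 12, 13}
(A ∪ B)' = U \ (A ∪ B) = {5}
A' = {4, 5, 11}, B' = {3, 5}
Claimed RHS: A' ∩ B' = {5}
Identity is VALID: LHS = RHS = {5} ✓

Identity is valid. (A ∪ B)' = A' ∩ B' = {5}


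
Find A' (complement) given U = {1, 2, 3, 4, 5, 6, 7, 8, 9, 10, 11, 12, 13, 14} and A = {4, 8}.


Aᶜ = U \ A = elements in U but not in A
U = {1, 2, 3, 4, 5, 6, 7, 8, 9, 10, 11, 12, 13, 14}
A = {4, 8}
Aᶜ = {1, 2, 3, 5, 6, 7, 9, 10, 11, 12, 13, 14}

Aᶜ = {1, 2, 3, 5, 6, 7, 9, 10, 11, 12, 13, 14}


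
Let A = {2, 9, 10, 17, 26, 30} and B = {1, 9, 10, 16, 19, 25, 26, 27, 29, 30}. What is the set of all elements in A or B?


A ∪ B = all elements in A or B (or both)
A = {2, 9, 10, 17, 26, 30}
B = {1, 9, 10, 16, 19, 25, 26, 27, 29, 30}
A ∪ B = {1, 2, 9, 10, 16, 17, 19, 25, 26, 27, 29, 30}

A ∪ B = {1, 2, 9, 10, 16, 17, 19, 25, 26, 27, 29, 30}


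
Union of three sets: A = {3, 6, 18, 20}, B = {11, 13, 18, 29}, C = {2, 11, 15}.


A ∪ B = {3, 6, 11, 13, 18, 20, 29}
(A ∪ B) ∪ C = {2, 3, 6, 11, 13, 15, 18, 20, 29}

A ∪ B ∪ C = {2, 3, 6, 11, 13, 15, 18, 20, 29}


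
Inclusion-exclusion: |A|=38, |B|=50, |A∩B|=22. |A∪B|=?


|A ∪ B| = |A| + |B| - |A ∩ B|
= 38 + 50 - 22
= 66

|A ∪ B| = 66


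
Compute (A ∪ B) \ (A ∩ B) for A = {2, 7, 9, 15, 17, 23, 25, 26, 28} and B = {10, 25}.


A △ B = (A \ B) ∪ (B \ A) = elements in exactly one of A or B
A \ B = {2, 7, 9, 15, 17, 23, 26, 28}
B \ A = {10}
A △ B = {2, 7, 9, 10, 15, 17, 23, 26, 28}

A △ B = {2, 7, 9, 10, 15, 17, 23, 26, 28}


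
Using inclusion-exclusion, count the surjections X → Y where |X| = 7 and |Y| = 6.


n = |X| = 7, k = |Y| = 6. Surjections via inclusion-exclusion:
S(n,k) = Σ(-1)^i × C(k,i) × (k-i)^n, i=0 to k
i=0: (-1)^0×C(6,0)×6^7 = 279936
i=1: (-1)^1×C(6,1)×5^7 = -468750
i=2: (-1)^2×C(6,2)×4^7 = 245760
i=3: (-1)^3×C(6,3)×3^7 = -43740
i=4: (-1)^4×C(6,4)×2^7 = 1920
i=5: (-1)^5×C(6,5)×1^7 = -6
i=6: (-1)^6×C(6,6)×0^7 = 0
Total = 15120

Number of surjections = 15120


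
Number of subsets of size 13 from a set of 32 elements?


C(n,k) = n! / (k!(n-k)!)
C(32,13) = 32! / (13!19!)
= 347373600

C(32,13) = 347373600


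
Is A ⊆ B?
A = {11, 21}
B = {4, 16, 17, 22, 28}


A ⊆ B means every element of A is in B.
Elements in A not in B: {11, 21}
So A ⊄ B.

No, A ⊄ B


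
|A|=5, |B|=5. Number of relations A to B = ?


A relation from A to B is any subset of A × B.
|A × B| = 5 × 5 = 25
# relations = 2^|A × B| = 2^25 = 33554432

Number of relations = 33554432


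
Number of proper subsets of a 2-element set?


Total subsets = 2^n = 2^2 = 4
Proper subsets exclude the set itself: 2^n - 1
= 4 - 1
= 3

Number of proper subsets = 3


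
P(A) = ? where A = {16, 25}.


|A| = 2, so |P(A)| = 2^2 = 4
Enumerate subsets by cardinality (0 to 2):
∅, {16}, {25}, {16, 25}

P(A) has 4 subsets: ∅, {16}, {25}, {16, 25}


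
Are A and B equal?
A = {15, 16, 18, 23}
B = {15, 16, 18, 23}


Two sets are equal iff they have exactly the same elements.
A = {15, 16, 18, 23}
B = {15, 16, 18, 23}
Same elements → A = B

Yes, A = B


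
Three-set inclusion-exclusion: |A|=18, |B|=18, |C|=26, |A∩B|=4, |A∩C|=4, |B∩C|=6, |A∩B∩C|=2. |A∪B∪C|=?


|A∪B∪C| = |A|+|B|+|C| - |A∩B|-|A∩C|-|B∩C| + |A∩B∩C|
= 18+18+26 - 4-4-6 + 2
= 62 - 14 + 2
= 50

|A ∪ B ∪ C| = 50


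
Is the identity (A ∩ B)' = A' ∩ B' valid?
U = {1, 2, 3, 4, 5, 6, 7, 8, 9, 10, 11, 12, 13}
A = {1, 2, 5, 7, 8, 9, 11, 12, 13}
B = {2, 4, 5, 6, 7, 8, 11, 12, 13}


LHS: A ∩ B = {2, 5, 7, 8, 11, 12, 13}
(A ∩ B)' = U \ (A ∩ B) = {1, 3, 4, 6, 9, 10}
A' = {3, 4, 6, 10}, B' = {1, 3, 9, 10}
Claimed RHS: A' ∩ B' = {3, 10}
Identity is INVALID: LHS = {1, 3, 4, 6, 9, 10} but the RHS claimed here equals {3, 10}. The correct form is (A ∩ B)' = A' ∪ B'.

Identity is invalid: (A ∩ B)' = {1, 3, 4, 6, 9, 10} but A' ∩ B' = {3, 10}. The correct De Morgan law is (A ∩ B)' = A' ∪ B'.


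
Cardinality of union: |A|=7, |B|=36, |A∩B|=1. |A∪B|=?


|A ∪ B| = |A| + |B| - |A ∩ B|
= 7 + 36 - 1
= 42

|A ∪ B| = 42


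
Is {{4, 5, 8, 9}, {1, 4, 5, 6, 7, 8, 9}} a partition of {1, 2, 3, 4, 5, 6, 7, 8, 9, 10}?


A partition requires: (1) non-empty parts, (2) pairwise disjoint, (3) union = U
Parts: {4, 5, 8, 9}, {1, 4, 5, 6, 7, 8, 9}
Union of parts: {1, 4, 5, 6, 7, 8, 9}
U = {1, 2, 3, 4, 5, 6, 7, 8, 9, 10}
All non-empty? True
Pairwise disjoint? False
Covers U? False

No, not a valid partition


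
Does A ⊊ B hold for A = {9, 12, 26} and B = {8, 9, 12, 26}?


A ⊂ B requires: A ⊆ B AND A ≠ B.
A ⊆ B? Yes
A = B? No
A ⊂ B: Yes (A is a proper subset of B)

Yes, A ⊂ B


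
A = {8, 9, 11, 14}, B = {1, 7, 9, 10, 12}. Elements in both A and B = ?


A = {8, 9, 11, 14}
B = {1, 7, 9, 10, 12}
Region: in both A and B
Elements: {9}

Elements in both A and B: {9}


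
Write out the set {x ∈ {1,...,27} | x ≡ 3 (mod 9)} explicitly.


Checking each candidate:
Condition: x in {1,...,27} with x ≡ 3 (mod 9)
Result = {3, 12, 21}

{3, 12, 21}


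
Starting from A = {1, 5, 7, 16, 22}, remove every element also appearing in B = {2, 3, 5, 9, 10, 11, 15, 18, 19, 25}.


A \ B = elements in A but not in B
A = {1, 5, 7, 16, 22}
B = {2, 3, 5, 9, 10, 11, 15, 18, 19, 25}
Remove from A any elements in B
A \ B = {1, 7, 16, 22}

A \ B = {1, 7, 16, 22}


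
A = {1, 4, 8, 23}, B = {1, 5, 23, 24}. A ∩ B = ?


A ∩ B = elements in both A and B
A = {1, 4, 8, 23}
B = {1, 5, 23, 24}
A ∩ B = {1, 23}

A ∩ B = {1, 23}


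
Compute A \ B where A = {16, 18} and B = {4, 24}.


A \ B = elements in A but not in B
A = {16, 18}
B = {4, 24}
Remove from A any elements in B
A \ B = {16, 18}

A \ B = {16, 18}


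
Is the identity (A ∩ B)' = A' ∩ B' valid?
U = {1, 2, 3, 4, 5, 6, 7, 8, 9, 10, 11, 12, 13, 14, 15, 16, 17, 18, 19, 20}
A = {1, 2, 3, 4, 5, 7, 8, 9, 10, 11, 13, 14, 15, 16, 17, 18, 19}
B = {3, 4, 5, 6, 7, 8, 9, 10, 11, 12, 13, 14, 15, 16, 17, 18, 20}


LHS: A ∩ B = {3, 4, 5, 7, 8, 9, 10, 11, 13, 14, 15, 16, 17, 18}
(A ∩ B)' = U \ (A ∩ B) = {1, 2, 6, 12, 19, 20}
A' = {6, 12, 20}, B' = {1, 2, 19}
Claimed RHS: A' ∩ B' = ∅
Identity is INVALID: LHS = {1, 2, 6, 12, 19, 20} but the RHS claimed here equals ∅. The correct form is (A ∩ B)' = A' ∪ B'.

Identity is invalid: (A ∩ B)' = {1, 2, 6, 12, 19, 20} but A' ∩ B' = ∅. The correct De Morgan law is (A ∩ B)' = A' ∪ B'.


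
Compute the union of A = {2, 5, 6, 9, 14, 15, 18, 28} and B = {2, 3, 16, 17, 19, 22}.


A ∪ B = all elements in A or B (or both)
A = {2, 5, 6, 9, 14, 15, 18, 28}
B = {2, 3, 16, 17, 19, 22}
A ∪ B = {2, 3, 5, 6, 9, 14, 15, 16, 17, 18, 19, 22, 28}

A ∪ B = {2, 3, 5, 6, 9, 14, 15, 16, 17, 18, 19, 22, 28}


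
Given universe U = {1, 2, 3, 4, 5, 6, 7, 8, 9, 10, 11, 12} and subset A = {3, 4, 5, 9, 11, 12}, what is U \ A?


Aᶜ = U \ A = elements in U but not in A
U = {1, 2, 3, 4, 5, 6, 7, 8, 9, 10, 11, 12}
A = {3, 4, 5, 9, 11, 12}
Aᶜ = {1, 2, 6, 7, 8, 10}

Aᶜ = {1, 2, 6, 7, 8, 10}


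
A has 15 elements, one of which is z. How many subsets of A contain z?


Subsets of A containing z correspond to subsets of A \ {z}, which has 14 elements.
Count = 2^(n-1) = 2^14
= 16384

Number of subsets containing z = 16384


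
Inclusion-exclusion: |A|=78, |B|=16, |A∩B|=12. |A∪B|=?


|A ∪ B| = |A| + |B| - |A ∩ B|
= 78 + 16 - 12
= 82

|A ∪ B| = 82


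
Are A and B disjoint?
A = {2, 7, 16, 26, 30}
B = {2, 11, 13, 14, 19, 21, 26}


Disjoint means A ∩ B = ∅.
A ∩ B = {2, 26}
A ∩ B ≠ ∅, so A and B are NOT disjoint.

No, A and B are not disjoint (A ∩ B = {2, 26})


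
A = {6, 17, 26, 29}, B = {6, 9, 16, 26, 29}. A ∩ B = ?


A ∩ B = elements in both A and B
A = {6, 17, 26, 29}
B = {6, 9, 16, 26, 29}
A ∩ B = {6, 26, 29}

A ∩ B = {6, 26, 29}


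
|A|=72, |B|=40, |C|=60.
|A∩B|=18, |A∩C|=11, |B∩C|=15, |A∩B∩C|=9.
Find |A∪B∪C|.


|A∪B∪C| = |A|+|B|+|C| - |A∩B|-|A∩C|-|B∩C| + |A∩B∩C|
= 72+40+60 - 18-11-15 + 9
= 172 - 44 + 9
= 137

|A ∪ B ∪ C| = 137


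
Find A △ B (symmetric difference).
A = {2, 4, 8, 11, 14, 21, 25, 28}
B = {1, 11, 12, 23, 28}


A △ B = (A \ B) ∪ (B \ A) = elements in exactly one of A or B
A \ B = {2, 4, 8, 14, 21, 25}
B \ A = {1, 12, 23}
A △ B = {1, 2, 4, 8, 12, 14, 21, 23, 25}

A △ B = {1, 2, 4, 8, 12, 14, 21, 23, 25}


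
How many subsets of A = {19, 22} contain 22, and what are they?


A subset of A contains 22 iff the remaining 1 elements form any subset of A \ {22}.
Count: 2^(n-1) = 2^1 = 2
Subsets containing 22: {22}, {19, 22}

Subsets containing 22 (2 total): {22}, {19, 22}


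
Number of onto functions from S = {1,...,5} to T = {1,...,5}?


n = |S| = 5, k = |T| = 5. Surjections via inclusion-exclusion:
S(n,k) = Σ(-1)^i × C(k,i) × (k-i)^n, i=0 to k
i=0: (-1)^0×C(5,0)×5^5 = 3125
i=1: (-1)^1×C(5,1)×4^5 = -5120
i=2: (-1)^2×C(5,2)×3^5 = 2430
i=3: (-1)^3×C(5,3)×2^5 = -320
i=4: (-1)^4×C(5,4)×1^5 = 5
i=5: (-1)^5×C(5,5)×0^5 = 0
Total = 120

Number of surjections = 120


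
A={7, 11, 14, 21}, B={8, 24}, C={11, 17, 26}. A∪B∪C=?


A ∪ B = {7, 8, 11, 14, 21, 24}
(A ∪ B) ∪ C = {7, 8, 11, 14, 17, 21, 24, 26}

A ∪ B ∪ C = {7, 8, 11, 14, 17, 21, 24, 26}


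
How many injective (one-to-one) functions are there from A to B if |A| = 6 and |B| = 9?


An injection sends each of |A| = 6 inputs to a distinct output in B.
# injections = |B|·(|B|-1)·…·(|B|-|A|+1) = 9! / (9 - 6)!
= 9 × 8 × 7 × 6 × 5 × 4
= 60480

Number of injections = 60480


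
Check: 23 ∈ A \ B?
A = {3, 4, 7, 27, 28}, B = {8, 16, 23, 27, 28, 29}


A = {3, 4, 7, 27, 28}, B = {8, 16, 23, 27, 28, 29}
A \ B = elements in A but not in B
A \ B = {3, 4, 7}
Checking if 23 ∈ A \ B
23 is not in A \ B → False

23 ∉ A \ B


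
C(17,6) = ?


C(n,k) = n! / (k!(n-k)!)
C(17,6) = 17! / (6!11!)
= 12376

C(17,6) = 12376


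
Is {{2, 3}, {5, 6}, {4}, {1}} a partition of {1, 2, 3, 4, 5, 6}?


A partition requires: (1) non-empty parts, (2) pairwise disjoint, (3) union = U
Parts: {2, 3}, {5, 6}, {4}, {1}
Union of parts: {1, 2, 3, 4, 5, 6}
U = {1, 2, 3, 4, 5, 6}
All non-empty? True
Pairwise disjoint? True
Covers U? True

Yes, valid partition


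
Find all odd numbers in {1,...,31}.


Checking each candidate:
Condition: odd numbers in {1,...,31}
Result = {1, 3, 5, 7, 9, 11, 13, 15, 17, 19, 21, 23, 25, 27, 29, 31}

{1, 3, 5, 7, 9, 11, 13, 15, 17, 19, 21, 23, 25, 27, 29, 31}


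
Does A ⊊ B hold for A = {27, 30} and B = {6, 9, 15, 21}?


A ⊂ B requires: A ⊆ B AND A ≠ B.
A ⊆ B? No
A ⊄ B, so A is not a proper subset.

No, A is not a proper subset of B


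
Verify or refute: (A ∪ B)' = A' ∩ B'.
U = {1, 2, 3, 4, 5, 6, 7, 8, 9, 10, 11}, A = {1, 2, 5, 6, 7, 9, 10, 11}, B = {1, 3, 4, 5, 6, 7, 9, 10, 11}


LHS: A ∪ B = {1, 2, 3, 4, 5, 6, 7, 9, 10, 11}
(A ∪ B)' = U \ (A ∪ B) = {8}
A' = {3, 4, 8}, B' = {2, 8}
Claimed RHS: A' ∩ B' = {8}
Identity is VALID: LHS = RHS = {8} ✓

Identity is valid. (A ∪ B)' = A' ∩ B' = {8}


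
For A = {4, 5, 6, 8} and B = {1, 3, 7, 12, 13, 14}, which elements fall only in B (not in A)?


A = {4, 5, 6, 8}
B = {1, 3, 7, 12, 13, 14}
Region: only in B (not in A)
Elements: {1, 3, 7, 12, 13, 14}

Elements only in B (not in A): {1, 3, 7, 12, 13, 14}


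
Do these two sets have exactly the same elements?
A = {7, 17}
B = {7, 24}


Two sets are equal iff they have exactly the same elements.
A = {7, 17}
B = {7, 24}
Differences: {17, 24}
A ≠ B

No, A ≠ B


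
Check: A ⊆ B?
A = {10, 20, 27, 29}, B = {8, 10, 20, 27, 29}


A ⊆ B means every element of A is in B.
All elements of A are in B.
So A ⊆ B.

Yes, A ⊆ B


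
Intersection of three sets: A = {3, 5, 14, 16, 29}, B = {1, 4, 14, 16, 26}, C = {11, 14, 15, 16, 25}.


A ∩ B = {14, 16}
(A ∩ B) ∩ C = {14, 16}

A ∩ B ∩ C = {14, 16}


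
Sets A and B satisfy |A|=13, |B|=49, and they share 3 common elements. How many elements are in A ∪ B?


|A ∪ B| = |A| + |B| - |A ∩ B|
= 13 + 49 - 3
= 59

|A ∪ B| = 59


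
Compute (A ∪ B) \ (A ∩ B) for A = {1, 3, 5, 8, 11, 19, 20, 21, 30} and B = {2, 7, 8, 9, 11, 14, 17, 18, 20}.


A △ B = (A \ B) ∪ (B \ A) = elements in exactly one of A or B
A \ B = {1, 3, 5, 19, 21, 30}
B \ A = {2, 7, 9, 14, 17, 18}
A △ B = {1, 2, 3, 5, 7, 9, 14, 17, 18, 19, 21, 30}

A △ B = {1, 2, 3, 5, 7, 9, 14, 17, 18, 19, 21, 30}


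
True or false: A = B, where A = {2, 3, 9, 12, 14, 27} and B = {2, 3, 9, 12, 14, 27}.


Two sets are equal iff they have exactly the same elements.
A = {2, 3, 9, 12, 14, 27}
B = {2, 3, 9, 12, 14, 27}
Same elements → A = B

Yes, A = B


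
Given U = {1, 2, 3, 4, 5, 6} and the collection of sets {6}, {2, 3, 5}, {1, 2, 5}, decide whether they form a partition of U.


A partition requires: (1) non-empty parts, (2) pairwise disjoint, (3) union = U
Parts: {6}, {2, 3, 5}, {1, 2, 5}
Union of parts: {1, 2, 3, 5, 6}
U = {1, 2, 3, 4, 5, 6}
All non-empty? True
Pairwise disjoint? False
Covers U? False

No, not a valid partition


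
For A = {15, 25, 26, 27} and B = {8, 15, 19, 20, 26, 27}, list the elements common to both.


A ∩ B = elements in both A and B
A = {15, 25, 26, 27}
B = {8, 15, 19, 20, 26, 27}
A ∩ B = {15, 26, 27}

A ∩ B = {15, 26, 27}


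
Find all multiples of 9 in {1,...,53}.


Checking each candidate:
Condition: multiples of 9 in {1,...,53}
Result = {9, 18, 27, 36, 45}

{9, 18, 27, 36, 45}


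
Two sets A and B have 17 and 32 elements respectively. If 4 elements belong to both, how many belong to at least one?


|A ∪ B| = |A| + |B| - |A ∩ B|
= 17 + 32 - 4
= 45

|A ∪ B| = 45


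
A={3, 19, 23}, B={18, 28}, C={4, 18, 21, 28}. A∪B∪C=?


A ∪ B = {3, 18, 19, 23, 28}
(A ∪ B) ∪ C = {3, 4, 18, 19, 21, 23, 28}

A ∪ B ∪ C = {3, 4, 18, 19, 21, 23, 28}


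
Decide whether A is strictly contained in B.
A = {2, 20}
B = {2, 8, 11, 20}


A ⊂ B requires: A ⊆ B AND A ≠ B.
A ⊆ B? Yes
A = B? No
A ⊂ B: Yes (A is a proper subset of B)

Yes, A ⊂ B


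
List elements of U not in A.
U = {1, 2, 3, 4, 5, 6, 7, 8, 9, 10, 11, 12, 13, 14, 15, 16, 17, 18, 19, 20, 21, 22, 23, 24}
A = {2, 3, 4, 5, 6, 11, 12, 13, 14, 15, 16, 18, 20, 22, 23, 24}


Aᶜ = U \ A = elements in U but not in A
U = {1, 2, 3, 4, 5, 6, 7, 8, 9, 10, 11, 12, 13, 14, 15, 16, 17, 18, 19, 20, 21, 22, 23, 24}
A = {2, 3, 4, 5, 6, 11, 12, 13, 14, 15, 16, 18, 20, 22, 23, 24}
Aᶜ = {1, 7, 8, 9, 10, 17, 19, 21}

Aᶜ = {1, 7, 8, 9, 10, 17, 19, 21}


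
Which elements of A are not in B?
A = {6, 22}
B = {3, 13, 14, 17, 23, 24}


A \ B = elements in A but not in B
A = {6, 22}
B = {3, 13, 14, 17, 23, 24}
Remove from A any elements in B
A \ B = {6, 22}

A \ B = {6, 22}


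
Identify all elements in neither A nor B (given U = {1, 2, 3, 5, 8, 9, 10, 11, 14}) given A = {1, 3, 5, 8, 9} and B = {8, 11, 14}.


A = {1, 3, 5, 8, 9}
B = {8, 11, 14}
Region: in neither A nor B (given U = {1, 2, 3, 5, 8, 9, 10, 11, 14})
Elements: {2, 10}

Elements in neither A nor B (given U = {1, 2, 3, 5, 8, 9, 10, 11, 14}): {2, 10}


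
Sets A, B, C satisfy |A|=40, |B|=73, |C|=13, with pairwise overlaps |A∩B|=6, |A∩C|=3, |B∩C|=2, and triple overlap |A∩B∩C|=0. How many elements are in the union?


|A∪B∪C| = |A|+|B|+|C| - |A∩B|-|A∩C|-|B∩C| + |A∩B∩C|
= 40+73+13 - 6-3-2 + 0
= 126 - 11 + 0
= 115

|A ∪ B ∪ C| = 115


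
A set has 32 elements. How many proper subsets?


Total subsets = 2^n = 2^32 = 4294967296
Proper subsets exclude the set itself: 2^n - 1
= 4294967296 - 1
= 4294967295

Number of proper subsets = 4294967295


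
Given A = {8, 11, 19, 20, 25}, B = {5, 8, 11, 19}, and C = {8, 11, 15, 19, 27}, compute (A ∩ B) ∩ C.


A ∩ B = {8, 11, 19}
(A ∩ B) ∩ C = {8, 11, 19}

A ∩ B ∩ C = {8, 11, 19}


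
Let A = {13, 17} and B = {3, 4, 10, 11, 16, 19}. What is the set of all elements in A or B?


A ∪ B = all elements in A or B (or both)
A = {13, 17}
B = {3, 4, 10, 11, 16, 19}
A ∪ B = {3, 4, 10, 11, 13, 16, 17, 19}

A ∪ B = {3, 4, 10, 11, 13, 16, 17, 19}


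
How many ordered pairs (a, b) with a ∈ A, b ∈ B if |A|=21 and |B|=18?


|A × B| = |A| × |B|
= 21 × 18
= 378

|A × B| = 378


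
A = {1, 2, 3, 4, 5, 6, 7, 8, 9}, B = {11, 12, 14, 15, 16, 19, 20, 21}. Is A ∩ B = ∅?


Disjoint means A ∩ B = ∅.
A ∩ B = ∅
A ∩ B = ∅, so A and B are disjoint.

Yes, A and B are disjoint


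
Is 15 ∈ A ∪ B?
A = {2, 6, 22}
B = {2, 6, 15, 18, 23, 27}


A = {2, 6, 22}, B = {2, 6, 15, 18, 23, 27}
A ∪ B = all elements in A or B
A ∪ B = {2, 6, 15, 18, 22, 23, 27}
Checking if 15 ∈ A ∪ B
15 is in A ∪ B → True

15 ∈ A ∪ B


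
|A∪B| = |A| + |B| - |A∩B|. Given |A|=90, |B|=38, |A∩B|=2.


|A ∪ B| = |A| + |B| - |A ∩ B|
= 90 + 38 - 2
= 126

|A ∪ B| = 126


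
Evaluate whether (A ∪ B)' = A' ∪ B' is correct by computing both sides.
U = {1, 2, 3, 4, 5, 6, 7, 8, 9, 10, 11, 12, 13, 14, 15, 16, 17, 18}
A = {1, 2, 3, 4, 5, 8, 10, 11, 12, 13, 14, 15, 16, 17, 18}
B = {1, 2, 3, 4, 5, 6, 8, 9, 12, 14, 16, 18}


LHS: A ∪ B = {1, 2, 3, 4, 5, 6, 8, 9, 10, 11, 12, 13, 14, 15, 16, 17, 18}
(A ∪ B)' = U \ (A ∪ B) = {7}
A' = {6, 7, 9}, B' = {7, 10, 11, 13, 15, 17}
Claimed RHS: A' ∪ B' = {6, 7, 9, 10, 11, 13, 15, 17}
Identity is INVALID: LHS = {7} but the RHS claimed here equals {6, 7, 9, 10, 11, 13, 15, 17}. The correct form is (A ∪ B)' = A' ∩ B'.

Identity is invalid: (A ∪ B)' = {7} but A' ∪ B' = {6, 7, 9, 10, 11, 13, 15, 17}. The correct De Morgan law is (A ∪ B)' = A' ∩ B'.


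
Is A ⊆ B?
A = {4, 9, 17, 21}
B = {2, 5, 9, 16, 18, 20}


A ⊆ B means every element of A is in B.
Elements in A not in B: {4, 17, 21}
So A ⊄ B.

No, A ⊄ B


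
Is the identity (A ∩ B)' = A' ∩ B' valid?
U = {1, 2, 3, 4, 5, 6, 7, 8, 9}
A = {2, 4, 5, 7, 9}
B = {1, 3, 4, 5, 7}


LHS: A ∩ B = {4, 5, 7}
(A ∩ B)' = U \ (A ∩ B) = {1, 2, 3, 6, 8, 9}
A' = {1, 3, 6, 8}, B' = {2, 6, 8, 9}
Claimed RHS: A' ∩ B' = {6, 8}
Identity is INVALID: LHS = {1, 2, 3, 6, 8, 9} but the RHS claimed here equals {6, 8}. The correct form is (A ∩ B)' = A' ∪ B'.

Identity is invalid: (A ∩ B)' = {1, 2, 3, 6, 8, 9} but A' ∩ B' = {6, 8}. The correct De Morgan law is (A ∩ B)' = A' ∪ B'.


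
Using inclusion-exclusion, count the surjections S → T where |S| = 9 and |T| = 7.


n = |S| = 9, k = |T| = 7. Surjections via inclusion-exclusion:
S(n,k) = Σ(-1)^i × C(k,i) × (k-i)^n, i=0 to k
i=0: (-1)^0×C(7,0)×7^9 = 40353607
i=1: (-1)^1×C(7,1)×6^9 = -70543872
i=2: (-1)^2×C(7,2)×5^9 = 41015625
i=3: (-1)^3×C(7,3)×4^9 = -9175040
i=4: (-1)^4×C(7,4)×3^9 = 688905
i=5: (-1)^5×C(7,5)×2^9 = -10752
i=6: (-1)^6×C(7,6)×1^9 = 7
i=7: (-1)^7×C(7,7)×0^9 = 0
Total = 2328480

Number of surjections = 2328480


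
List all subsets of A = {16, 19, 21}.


|A| = 3, so |P(A)| = 2^3 = 8
Enumerate subsets by cardinality (0 to 3):
∅, {16}, {19}, {21}, {16, 19}, {16, 21}, {19, 21}, {16, 19, 21}

P(A) has 8 subsets: ∅, {16}, {19}, {21}, {16, 19}, {16, 21}, {19, 21}, {16, 19, 21}


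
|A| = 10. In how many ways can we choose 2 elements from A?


C(n,k) = n! / (k!(n-k)!)
C(10,2) = 10! / (2!8!)
= 45

C(10,2) = 45


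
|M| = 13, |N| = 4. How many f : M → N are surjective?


n = |M| = 13, k = |N| = 4. Surjections via inclusion-exclusion:
S(n,k) = Σ(-1)^i × C(k,i) × (k-i)^n, i=0 to k
i=0: (-1)^0×C(4,0)×4^13 = 67108864
i=1: (-1)^1×C(4,1)×3^13 = -6377292
i=2: (-1)^2×C(4,2)×2^13 = 49152
i=3: (-1)^3×C(4,3)×1^13 = -4
i=4: (-1)^4×C(4,4)×0^13 = 0
Total = 60780720

Number of surjections = 60780720


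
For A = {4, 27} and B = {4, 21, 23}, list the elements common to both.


A ∩ B = elements in both A and B
A = {4, 27}
B = {4, 21, 23}
A ∩ B = {4}

A ∩ B = {4}
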